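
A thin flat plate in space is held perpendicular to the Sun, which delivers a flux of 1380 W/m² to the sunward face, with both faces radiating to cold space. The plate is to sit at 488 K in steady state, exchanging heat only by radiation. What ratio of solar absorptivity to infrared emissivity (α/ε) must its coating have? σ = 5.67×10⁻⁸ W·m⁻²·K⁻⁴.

α/ε ≈ 4.66

Balance: αS·A = εσ·2A·T⁴ ⇒ α/ε = 2σT⁴/S.
α/ε = 2·5.67×10⁻⁸·(488)⁴/1380 = 2·5.67×10⁻⁸·5.671×10¹⁰/1380.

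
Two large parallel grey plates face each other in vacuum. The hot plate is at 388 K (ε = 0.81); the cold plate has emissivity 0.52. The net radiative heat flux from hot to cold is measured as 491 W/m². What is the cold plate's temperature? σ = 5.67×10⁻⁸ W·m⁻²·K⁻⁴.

q = σ(T₁⁴ − T₂⁴)/(1/ε₁ + 1/ε₂ − 1); denominator = 2.158.
T₂⁴ = T₁⁴ − q·(1/ε₁+1/ε₂−1)/σ = 2.266×10¹⁰ − 491·2.158/5.67×10⁻⁸
    = 3.979×10⁹ K⁴.

T₂ ≈ 251 K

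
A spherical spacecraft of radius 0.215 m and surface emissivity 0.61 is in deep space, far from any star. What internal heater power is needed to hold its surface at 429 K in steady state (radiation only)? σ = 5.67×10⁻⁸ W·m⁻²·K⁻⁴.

P ≈ 681 W

P = εσ·4πr²·T⁴.
4πr² = 0.5809 m²; T⁴ = 3.387×10¹⁰ K⁴.
P = 0.61·5.67×10⁻⁸·0.5809·3.387×10¹⁰.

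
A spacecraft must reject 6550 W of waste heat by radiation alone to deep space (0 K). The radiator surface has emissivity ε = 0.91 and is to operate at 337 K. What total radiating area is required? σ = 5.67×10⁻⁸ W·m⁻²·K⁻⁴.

P = εσA T⁴ ⇒ A = P/(εσT⁴).
T⁴ = 1.290×10¹⁰ K⁴.
A = 6550/(0.91 × 5.67×10⁻⁸ × 1.290×10¹⁰).

A ≈ 9.84 m²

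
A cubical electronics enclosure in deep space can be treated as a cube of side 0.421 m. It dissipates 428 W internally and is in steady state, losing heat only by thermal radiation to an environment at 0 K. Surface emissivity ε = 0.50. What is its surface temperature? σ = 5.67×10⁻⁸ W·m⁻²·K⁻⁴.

T ≈ 345 K

Steady state: internal power = radiated power, P = εσA T⁴.
Radiating area A = 6L² = 1.063 m².
T⁴ = P/(εσA) = 428/(0.50·5.67×10⁻⁸·1.063) = 1.420×10¹⁰ K⁴.
T = (1.420×10¹⁰)^(1/4).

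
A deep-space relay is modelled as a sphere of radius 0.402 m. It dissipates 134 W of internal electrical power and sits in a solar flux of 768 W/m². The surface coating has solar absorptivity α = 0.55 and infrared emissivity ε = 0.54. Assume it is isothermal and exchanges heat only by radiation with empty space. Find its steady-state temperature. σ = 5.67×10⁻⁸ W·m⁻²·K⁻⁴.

At steady state, absorbed solar power + internal power = radiated power.
Absorbed: α·S·A_cross = 0.55·768·0.5077 = 214.4 W (cross-section πr²).
Total input = 214.4 + 134 = 348.4 W.
Radiated: εσ·A_surf·T⁴ with A_surf = 4πr² = 2.031 m².
T⁴ = 348.4/(0.54·5.67×10⁻⁸·2.031) = 5.604×10⁹ K⁴.

T ≈ 274 K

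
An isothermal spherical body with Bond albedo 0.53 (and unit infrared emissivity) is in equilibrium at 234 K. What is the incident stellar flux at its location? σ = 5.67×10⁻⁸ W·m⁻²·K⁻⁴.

S ≈ 1450 W/m²

(1−a)S·πr² = σ·4πr²·T⁴ ⇒ S = 4σT⁴/(1−a).
S = 4·5.67×10⁻⁸·2.998×10⁹/0.470.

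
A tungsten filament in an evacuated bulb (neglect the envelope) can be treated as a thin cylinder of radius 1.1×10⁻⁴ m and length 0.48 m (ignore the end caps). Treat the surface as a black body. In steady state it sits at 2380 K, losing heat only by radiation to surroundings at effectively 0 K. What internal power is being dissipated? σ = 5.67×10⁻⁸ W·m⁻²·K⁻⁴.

P ≈ 604 W

Steady state: P = εσA T⁴.
A = 2πrL = 3.318×10⁻⁴ m²; T⁴ = (2380)⁴ = 3.209×10¹³ K⁴.
P = 1.0 × 5.67×10⁻⁸ × 3.318×10⁻⁴ × 3.209×10¹³.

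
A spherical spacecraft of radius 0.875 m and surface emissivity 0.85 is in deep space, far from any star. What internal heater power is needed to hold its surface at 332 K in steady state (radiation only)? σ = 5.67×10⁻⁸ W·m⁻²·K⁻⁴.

P ≈ 5630 W

P = εσ·4πr²·T⁴.
4πr² = 9.621 m²; T⁴ = 1.215×10¹⁰ K⁴.
P = 0.85·5.67×10⁻⁸·9.621·1.215×10¹⁰.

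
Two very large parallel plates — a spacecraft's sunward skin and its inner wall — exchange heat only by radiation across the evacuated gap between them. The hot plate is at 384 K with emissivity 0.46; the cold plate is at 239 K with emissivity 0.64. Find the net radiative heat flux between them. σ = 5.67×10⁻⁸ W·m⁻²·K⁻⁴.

q ≈ 383 W/m²

For two infinite grey parallel plates, q = σ(T₁⁴ − T₂⁴)/(1/ε₁ + 1/ε₂ − 1).
T₁⁴ − T₂⁴ = 2.174×10¹⁰ − 3.263×10⁹ = 1.848×10¹⁰ K⁴.
1/ε₁ + 1/ε₂ − 1 = 2.174 + 1.562 − 1 = 2.736.
q = 5.67×10⁻⁸ × 1.848×10¹⁰ / 2.736.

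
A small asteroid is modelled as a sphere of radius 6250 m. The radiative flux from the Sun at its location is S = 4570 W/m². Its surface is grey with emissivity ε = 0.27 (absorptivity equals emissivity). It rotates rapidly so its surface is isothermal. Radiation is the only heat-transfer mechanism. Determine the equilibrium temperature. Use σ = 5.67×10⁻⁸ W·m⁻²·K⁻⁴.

At equilibrium, absorbed power = emitted power.
Absorbing cross-section = πr² = 1.227×10⁸ m²; emitting surface = 4πr² = 4.909×10⁸ m² (ratio 4).
εS·A_cross = εσ·A_surf·T⁴  ⇒  T⁴ = S/(4σ)   (ε cancels).
T⁴ = 4570/(4·5.67×10⁻⁸) = 2.015×10¹⁰ K⁴.
T = (2.015×10¹⁰)^(1/4).

T ≈ 377 K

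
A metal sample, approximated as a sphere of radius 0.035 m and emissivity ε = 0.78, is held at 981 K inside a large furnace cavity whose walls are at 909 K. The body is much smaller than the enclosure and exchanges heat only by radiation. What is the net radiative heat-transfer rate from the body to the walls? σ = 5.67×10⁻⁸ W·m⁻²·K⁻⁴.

P_net ≈ 166 W

For a small grey body in a large enclosure: P_net = εσA(T_body⁴ − T_wall⁴).
A = 4πr² = 0.01539 m²; T_body⁴ − T_wall⁴ = 9.261×10¹¹ − 6.827×10¹¹ = 2.434×10¹¹ K⁴.
|P_net| = 0.78·5.67×10⁻⁸·0.01539·2.434×10¹¹.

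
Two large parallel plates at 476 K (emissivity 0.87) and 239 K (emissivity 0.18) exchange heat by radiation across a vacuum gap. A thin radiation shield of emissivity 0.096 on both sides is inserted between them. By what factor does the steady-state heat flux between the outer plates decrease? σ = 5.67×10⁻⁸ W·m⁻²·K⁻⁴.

Without shield: q₀ = σΔ(T⁴)/(1/ε₁+1/ε₂−1) with denominator 5.705.
With shield the two gaps are in series; the resistances add: (1/ε₁+1/ε_s−1)+(1/ε_s+1/ε₂−1) = 10.57+14.97 = 25.54.
Heat-flux ratio q₀/q = 25.54/5.705.

factor ≈ 4.48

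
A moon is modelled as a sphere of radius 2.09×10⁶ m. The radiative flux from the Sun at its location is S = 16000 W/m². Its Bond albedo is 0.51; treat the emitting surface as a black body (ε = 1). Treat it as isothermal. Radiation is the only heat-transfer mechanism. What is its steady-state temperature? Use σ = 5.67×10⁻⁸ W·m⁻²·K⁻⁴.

T ≈ 431 K

At equilibrium, absorbed power = emitted power.
Absorbing cross-section = πr² = 1.372×10¹³ m²; emitting surface = 4πr² = 5.489×10¹³ m² (ratio 4).
(1−a)S·A_cross = εσ·A_surf·T⁴  ⇒  T⁴ = (1−a)S/(4σ).
T⁴ = 0.490·16000/(4·5.67×10⁻⁸) = 3.457×10¹⁰ K⁴.
T = (3.457×10¹⁰)^(1/4).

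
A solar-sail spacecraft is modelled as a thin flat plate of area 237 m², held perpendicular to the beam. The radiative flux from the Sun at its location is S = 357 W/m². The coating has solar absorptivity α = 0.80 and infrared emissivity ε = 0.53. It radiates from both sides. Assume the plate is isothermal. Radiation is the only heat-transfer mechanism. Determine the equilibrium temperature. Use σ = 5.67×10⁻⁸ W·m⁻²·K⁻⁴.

At equilibrium, absorbed power = emitted power.
Absorbing cross-section = A = 237.0 m²; emitting surface = 2A = 474.0 m² (ratio 2).
αS·A_cross = εσ·A_surf·T⁴  ⇒  T⁴ = αS/(ε·2σ).
T⁴ = 0.800·357/(0.53·2·5.67×10⁻⁸) = 4.752×10⁹ K⁴.
T = (4.752×10⁹)^(1/4).

T ≈ 263 K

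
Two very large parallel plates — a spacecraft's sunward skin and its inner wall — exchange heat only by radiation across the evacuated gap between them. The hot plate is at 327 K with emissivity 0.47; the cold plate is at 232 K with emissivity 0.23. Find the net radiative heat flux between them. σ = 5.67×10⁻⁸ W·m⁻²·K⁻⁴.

For two infinite grey parallel plates, q = σ(T₁⁴ − T₂⁴)/(1/ε₁ + 1/ε₂ − 1).
T₁⁴ − T₂⁴ = 1.143×10¹⁰ − 2.897×10⁹ = 8.537×10⁹ K⁴.
1/ε₁ + 1/ε₂ − 1 = 2.128 + 4.348 − 1 = 5.475.
q = 5.67×10⁻⁸ × 8.537×10⁹ / 5.475.

q ≈ 88.4 W/m²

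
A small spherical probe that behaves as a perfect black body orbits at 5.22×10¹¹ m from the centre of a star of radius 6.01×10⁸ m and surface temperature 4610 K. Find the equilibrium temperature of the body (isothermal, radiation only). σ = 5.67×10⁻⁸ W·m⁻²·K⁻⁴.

The star's surface emits σT_*⁴; at distance d the flux is S = σT_*⁴(R_*/d)².
S = 5.67×10⁻⁸·(4610)⁴·(6.01×10⁸/5.22×10¹¹)² = 33.95 W/m².
For an isothermal sphere T⁴ = (1−a)S/(4σ) = 1.497×10⁸ K⁴.

T ≈ 111 K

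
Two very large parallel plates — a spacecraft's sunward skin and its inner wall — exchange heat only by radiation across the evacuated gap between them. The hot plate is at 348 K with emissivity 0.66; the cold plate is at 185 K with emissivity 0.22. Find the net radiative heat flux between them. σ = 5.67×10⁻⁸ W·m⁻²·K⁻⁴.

q ≈ 151 W/m²

For two infinite grey parallel plates, q = σ(T₁⁴ − T₂⁴)/(1/ε₁ + 1/ε₂ − 1).
T₁⁴ − T₂⁴ = 1.467×10¹⁰ − 1.171×10⁹ = 1.349×10¹⁰ K⁴.
1/ε₁ + 1/ε₂ − 1 = 1.515 + 4.545 − 1 = 5.061.
q = 5.67×10⁻⁸ × 1.349×10¹⁰ / 5.061.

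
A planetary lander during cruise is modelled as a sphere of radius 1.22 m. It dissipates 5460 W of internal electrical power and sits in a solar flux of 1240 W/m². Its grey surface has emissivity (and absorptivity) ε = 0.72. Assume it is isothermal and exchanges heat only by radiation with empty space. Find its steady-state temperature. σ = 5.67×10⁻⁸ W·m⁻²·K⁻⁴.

T ≈ 335 K

At steady state, absorbed solar power + internal power = radiated power.
Absorbed: α·S·A_cross = 0.72·1240·4.676 = 4175 W (cross-section πr²).
Total input = 4175 + 5460 = 9635 W.
Radiated: εσ·A_surf·T⁴ with A_surf = 4πr² = 18.70 m².
T⁴ = 9635/(0.72·5.67×10⁻⁸·18.70) = 1.262×10¹⁰ K⁴.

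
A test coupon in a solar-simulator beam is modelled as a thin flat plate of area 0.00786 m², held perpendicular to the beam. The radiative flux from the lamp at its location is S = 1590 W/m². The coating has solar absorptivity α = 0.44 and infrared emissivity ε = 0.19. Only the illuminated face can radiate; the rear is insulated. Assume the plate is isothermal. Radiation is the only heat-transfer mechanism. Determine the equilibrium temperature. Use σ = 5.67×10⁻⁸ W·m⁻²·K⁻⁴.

At equilibrium, absorbed power = emitted power.
Absorbing cross-section = A = 0.007860 m²; emitting surface = A = 0.007860 m² (ratio 1).
αS·A_cross = εσ·A_surf·T⁴  ⇒  T⁴ = αS/(ε·1σ).
T⁴ = 0.440·1590/(0.19·1·5.67×10⁻⁸) = 6.494×10¹⁰ K⁴.
T = (6.494×10¹⁰)^(1/4).

T ≈ 505 K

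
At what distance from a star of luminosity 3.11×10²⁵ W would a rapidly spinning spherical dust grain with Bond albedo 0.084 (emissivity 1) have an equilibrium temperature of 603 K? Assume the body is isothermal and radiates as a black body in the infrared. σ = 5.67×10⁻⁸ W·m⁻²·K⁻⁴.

For an isothermal black-emitting sphere, (1−a)S·πr² = σ·4πr²·T⁴ ⇒ S = 4σT⁴/(1−a).
S = 4·5.67×10⁻⁸·(603)⁴/0.916 = 32740 W/m².
Flux falls as S = L/(4πd²), so d = √(L/(4πS)) = √(3.11×10²⁵/(4π·32740)).

d ≈ 8.69×10⁹ m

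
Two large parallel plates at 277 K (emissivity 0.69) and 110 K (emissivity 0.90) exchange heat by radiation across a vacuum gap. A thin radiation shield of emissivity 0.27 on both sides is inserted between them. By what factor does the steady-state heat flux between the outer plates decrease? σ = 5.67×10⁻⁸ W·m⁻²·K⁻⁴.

Without shield: q₀ = σΔ(T⁴)/(1/ε₁+1/ε₂−1) with denominator 1.560.
With shield the two gaps are in series; the resistances add: (1/ε₁+1/ε_s−1)+(1/ε_s+1/ε₂−1) = 4.153+3.815 = 7.968.
Heat-flux ratio q₀/q = 7.968/1.560.

factor ≈ 5.11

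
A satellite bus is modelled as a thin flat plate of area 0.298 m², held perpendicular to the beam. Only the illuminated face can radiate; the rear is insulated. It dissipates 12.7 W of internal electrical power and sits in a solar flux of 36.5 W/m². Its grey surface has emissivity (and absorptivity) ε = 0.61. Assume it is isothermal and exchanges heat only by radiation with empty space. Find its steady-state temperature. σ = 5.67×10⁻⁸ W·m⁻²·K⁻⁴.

T ≈ 208 K

At steady state, absorbed solar power + internal power = radiated power.
Absorbed: α·S·A_cross = 0.61·36.5·0.2980 = 6.635 W (cross-section A).
Total input = 6.635 + 12.7 = 19.33 W.
Radiated: εσ·A_surf·T⁴ with A_surf = A = 0.2980 m².
T⁴ = 19.33/(0.61·5.67×10⁻⁸·0.2980) = 1.876×10⁹ K⁴.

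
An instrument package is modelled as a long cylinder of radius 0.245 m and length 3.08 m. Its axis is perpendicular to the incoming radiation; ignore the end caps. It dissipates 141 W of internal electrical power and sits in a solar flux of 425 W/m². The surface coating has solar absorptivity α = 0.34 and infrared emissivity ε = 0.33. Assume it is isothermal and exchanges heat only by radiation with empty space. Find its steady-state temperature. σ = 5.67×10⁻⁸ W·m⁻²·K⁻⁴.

T ≈ 252 K

At steady state, absorbed solar power + internal power = radiated power.
Absorbed: α·S·A_cross = 0.34·425·1.509 = 218.1 W (cross-section 2rL).
Total input = 218.1 + 141 = 359.1 W.
Radiated: εσ·A_surf·T⁴ with A_surf = 2πrL = 4.741 m².
T⁴ = 359.1/(0.33·5.67×10⁻⁸·4.741) = 4.048×10⁹ K⁴.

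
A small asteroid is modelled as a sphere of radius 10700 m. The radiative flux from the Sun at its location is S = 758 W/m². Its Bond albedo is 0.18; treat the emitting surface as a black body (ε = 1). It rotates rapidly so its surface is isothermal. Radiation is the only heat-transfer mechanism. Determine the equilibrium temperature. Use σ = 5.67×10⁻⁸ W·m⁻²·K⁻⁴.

T ≈ 229 K

At equilibrium, absorbed power = emitted power.
Absorbing cross-section = πr² = 3.597×10⁸ m²; emitting surface = 4πr² = 1.439×10⁹ m² (ratio 4).
(1−a)S·A_cross = εσ·A_surf·T⁴  ⇒  T⁴ = (1−a)S/(4σ).
T⁴ = 0.820·758/(4·5.67×10⁻⁸) = 2.741×10⁹ K⁴.
T = (2.741×10⁹)^(1/4).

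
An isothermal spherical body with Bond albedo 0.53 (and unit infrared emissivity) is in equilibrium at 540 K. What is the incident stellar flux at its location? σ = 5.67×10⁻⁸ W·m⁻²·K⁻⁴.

S ≈ 41000 W/m²

(1−a)S·πr² = σ·4πr²·T⁴ ⇒ S = 4σT⁴/(1−a).
S = 4·5.67×10⁻⁸·8.503×10¹⁰/0.470.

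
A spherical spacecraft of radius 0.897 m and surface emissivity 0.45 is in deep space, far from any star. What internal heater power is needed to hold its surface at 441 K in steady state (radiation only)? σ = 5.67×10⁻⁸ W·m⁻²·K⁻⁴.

P ≈ 9760 W

P = εσ·4πr²·T⁴.
4πr² = 10.11 m²; T⁴ = 3.782×10¹⁰ K⁴.
P = 0.45·5.67×10⁻⁸·10.11·3.782×10¹⁰.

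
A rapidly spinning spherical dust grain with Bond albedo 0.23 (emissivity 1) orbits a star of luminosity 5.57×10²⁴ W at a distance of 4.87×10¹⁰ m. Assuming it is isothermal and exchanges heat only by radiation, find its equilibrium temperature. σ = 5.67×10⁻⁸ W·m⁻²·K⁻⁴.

T ≈ 159 K

First find the stellar flux at distance d: S = L/(4πd²) = 5.57×10²⁴/(4π·(4.87×10¹⁰)²) = 186.9 W/m².
For an isothermal sphere, absorbed (1−a)S·πr² = emitted σ·4πr²·T⁴, so T⁴ = (1−a)S/(4σ).
T⁴ = 0.770·186.9/(4·5.67×10⁻⁸) = 6.345×10⁸ K⁴.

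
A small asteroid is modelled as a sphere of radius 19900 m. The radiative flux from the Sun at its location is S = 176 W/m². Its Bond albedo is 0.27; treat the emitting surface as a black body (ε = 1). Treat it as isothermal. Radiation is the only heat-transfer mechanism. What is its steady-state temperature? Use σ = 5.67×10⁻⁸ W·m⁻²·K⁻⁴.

At equilibrium, absorbed power = emitted power.
Absorbing cross-section = πr² = 1.244×10⁹ m²; emitting surface = 4πr² = 4.976×10⁹ m² (ratio 4).
(1−a)S·A_cross = εσ·A_surf·T⁴  ⇒  T⁴ = (1−a)S/(4σ).
T⁴ = 0.730·176/(4·5.67×10⁻⁸) = 5.665×10⁸ K⁴.
T = (5.665×10⁸)^(1/4).

T ≈ 154 K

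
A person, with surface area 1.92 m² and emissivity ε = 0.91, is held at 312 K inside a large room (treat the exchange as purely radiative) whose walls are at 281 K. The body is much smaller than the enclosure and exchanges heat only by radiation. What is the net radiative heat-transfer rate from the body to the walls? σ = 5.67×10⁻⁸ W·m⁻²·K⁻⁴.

For a small grey body in a large enclosure: P_net = εσA(T_body⁴ − T_wall⁴).
A = 1.92 m²; T_body⁴ − T_wall⁴ = 9.476×10⁹ − 6.235×10⁹ = 3.241×10⁹ K⁴.
|P_net| = 0.91·5.67×10⁻⁸·1.920·3.241×10⁹.

P_net ≈ 321 W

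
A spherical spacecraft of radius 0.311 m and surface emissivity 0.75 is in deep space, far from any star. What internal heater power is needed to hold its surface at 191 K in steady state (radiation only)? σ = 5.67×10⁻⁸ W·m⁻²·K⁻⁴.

P ≈ 68.8 W

P = εσ·4πr²·T⁴.
4πr² = 1.215 m²; T⁴ = 1.331×10⁹ K⁴.
P = 0.75·5.67×10⁻⁸·1.215·1.331×10⁹.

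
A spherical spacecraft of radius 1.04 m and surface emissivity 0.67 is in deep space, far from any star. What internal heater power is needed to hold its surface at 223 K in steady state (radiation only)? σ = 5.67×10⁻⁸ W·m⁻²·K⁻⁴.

P = εσ·4πr²·T⁴.
4πr² = 13.59 m²; T⁴ = 2.473×10⁹ K⁴.
P = 0.67·5.67×10⁻⁸·13.59·2.473×10⁹.

P ≈ 1280 W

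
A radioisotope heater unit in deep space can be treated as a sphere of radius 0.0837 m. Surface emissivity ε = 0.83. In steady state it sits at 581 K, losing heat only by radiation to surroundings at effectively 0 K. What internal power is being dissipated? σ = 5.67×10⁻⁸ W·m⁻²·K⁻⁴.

Steady state: P = εσA T⁴.
A = 4πr² = 0.08804 m²; T⁴ = (581)⁴ = 1.139×10¹¹ K⁴.
P = 0.83 × 5.67×10⁻⁸ × 0.08804 × 1.139×10¹¹.

P ≈ 472 W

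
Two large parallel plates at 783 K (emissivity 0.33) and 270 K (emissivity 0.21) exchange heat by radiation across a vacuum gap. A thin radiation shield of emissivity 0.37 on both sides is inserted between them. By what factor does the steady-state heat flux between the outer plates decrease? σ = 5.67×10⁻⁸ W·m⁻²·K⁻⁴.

Without shield: q₀ = σΔ(T⁴)/(1/ε₁+1/ε₂−1) with denominator 6.792.
With shield the two gaps are in series; the resistances add: (1/ε₁+1/ε_s−1)+(1/ε_s+1/ε₂−1) = 4.733+6.465 = 11.20.
Heat-flux ratio q₀/q = 11.20/6.792.

factor ≈ 1.65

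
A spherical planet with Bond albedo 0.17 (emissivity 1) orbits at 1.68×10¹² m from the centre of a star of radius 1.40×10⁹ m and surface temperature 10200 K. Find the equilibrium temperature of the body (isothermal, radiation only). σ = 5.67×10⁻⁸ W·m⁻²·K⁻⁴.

The star's surface emits σT_*⁴; at distance d the flux is S = σT_*⁴(R_*/d)².
S = 5.67×10⁻⁸·(10200)⁴·(1.40×10⁹/1.68×10¹²)² = 426.2 W/m².
For an isothermal sphere T⁴ = (1−a)S/(4σ) = 1.560×10⁹ K⁴.

T ≈ 199 K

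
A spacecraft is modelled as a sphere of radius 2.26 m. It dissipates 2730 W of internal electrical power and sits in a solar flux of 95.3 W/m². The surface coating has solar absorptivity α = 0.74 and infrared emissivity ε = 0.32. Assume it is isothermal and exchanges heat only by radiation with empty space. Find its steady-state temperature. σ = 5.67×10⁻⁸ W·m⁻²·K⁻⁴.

T ≈ 240 K

At steady state, absorbed solar power + internal power = radiated power.
Absorbed: α·S·A_cross = 0.74·95.3·16.05 = 1132 W (cross-section πr²).
Total input = 1132 + 2730 = 3862 W.
Radiated: εσ·A_surf·T⁴ with A_surf = 4πr² = 64.18 m².
T⁴ = 3862/(0.32·5.67×10⁻⁸·64.18) = 3.316×10⁹ K⁴.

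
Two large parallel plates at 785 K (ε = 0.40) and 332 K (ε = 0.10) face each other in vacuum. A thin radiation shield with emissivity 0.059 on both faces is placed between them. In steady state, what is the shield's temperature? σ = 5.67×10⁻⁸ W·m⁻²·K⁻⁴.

In steady state the net flux on the hot side equals that on the cold side.
σ(T₁⁴−T_s⁴)/D₁ = σ(T_s⁴−T₂⁴)/D₂, with D₁ = 1/ε₁+1/ε_s−1 = 18.45, D₂ = 1/ε_s+1/ε₂−1 = 25.95.
Solve for T_s⁴: T_s⁴ = (D₂·T₁⁴ + D₁·T₂⁴)/(D₁+D₂) = 2.270×10¹¹ K⁴.

T_s ≈ 690 K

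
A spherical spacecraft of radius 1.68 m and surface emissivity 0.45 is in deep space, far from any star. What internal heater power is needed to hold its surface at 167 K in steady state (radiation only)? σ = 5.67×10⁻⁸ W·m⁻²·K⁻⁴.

P = εσ·4πr²·T⁴.
4πr² = 35.47 m²; T⁴ = 7.778×10⁸ K⁴.
P = 0.45·5.67×10⁻⁸·35.47·7.778×10⁸.

P ≈ 704 W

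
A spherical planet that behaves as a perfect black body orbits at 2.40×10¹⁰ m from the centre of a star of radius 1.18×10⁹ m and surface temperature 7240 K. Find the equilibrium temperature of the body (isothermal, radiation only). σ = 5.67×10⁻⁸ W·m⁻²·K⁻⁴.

The star's surface emits σT_*⁴; at distance d the flux is S = σT_*⁴(R_*/d)².
S = 5.67×10⁻⁸·(7240)⁴·(1.18×10⁹/2.40×10¹⁰)² = 3.766×10⁵ W/m².
For an isothermal sphere T⁴ = (1−a)S/(4σ) = 1.660×10¹² K⁴.

T ≈ 1140 K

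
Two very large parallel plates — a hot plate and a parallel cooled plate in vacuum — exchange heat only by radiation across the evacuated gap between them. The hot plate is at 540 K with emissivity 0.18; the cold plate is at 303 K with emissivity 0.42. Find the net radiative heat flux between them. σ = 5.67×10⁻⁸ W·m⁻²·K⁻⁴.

q ≈ 626 W/m²

For two infinite grey parallel plates, q = σ(T₁⁴ − T₂⁴)/(1/ε₁ + 1/ε₂ − 1).
T₁⁴ − T₂⁴ = 8.503×10¹⁰ − 8.429×10⁹ = 7.660×10¹⁰ K⁴.
1/ε₁ + 1/ε₂ − 1 = 5.556 + 2.381 − 1 = 6.937.
q = 5.67×10⁻⁸ × 7.660×10¹⁰ / 6.937.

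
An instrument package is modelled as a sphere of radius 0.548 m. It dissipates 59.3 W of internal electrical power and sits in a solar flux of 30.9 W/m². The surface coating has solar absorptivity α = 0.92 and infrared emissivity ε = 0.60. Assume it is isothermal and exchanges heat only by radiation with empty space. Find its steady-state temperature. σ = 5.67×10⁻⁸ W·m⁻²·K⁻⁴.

At steady state, absorbed solar power + internal power = radiated power.
Absorbed: α·S·A_cross = 0.92·30.9·0.9434 = 26.82 W (cross-section πr²).
Total input = 26.82 + 59.3 = 86.12 W.
Radiated: εσ·A_surf·T⁴ with A_surf = 4πr² = 3.774 m².
T⁴ = 86.12/(0.60·5.67×10⁻⁸·3.774) = 6.708×10⁸ K⁴.

T ≈ 161 K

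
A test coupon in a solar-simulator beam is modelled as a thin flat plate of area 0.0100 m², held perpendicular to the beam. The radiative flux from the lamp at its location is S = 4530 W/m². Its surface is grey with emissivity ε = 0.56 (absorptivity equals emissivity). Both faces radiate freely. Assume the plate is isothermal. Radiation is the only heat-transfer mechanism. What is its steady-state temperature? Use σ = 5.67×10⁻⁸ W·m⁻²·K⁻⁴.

T ≈ 447 K

At equilibrium, absorbed power = emitted power.
Absorbing cross-section = A = 0.01000 m²; emitting surface = 2A = 0.02000 m² (ratio 2).
εS·A_cross = εσ·A_surf·T⁴  ⇒  T⁴ = S/(2σ)   (ε cancels).
T⁴ = 4530/(2·5.67×10⁻⁸) = 3.995×10¹⁰ K⁴.
T = (3.995×10¹⁰)^(1/4).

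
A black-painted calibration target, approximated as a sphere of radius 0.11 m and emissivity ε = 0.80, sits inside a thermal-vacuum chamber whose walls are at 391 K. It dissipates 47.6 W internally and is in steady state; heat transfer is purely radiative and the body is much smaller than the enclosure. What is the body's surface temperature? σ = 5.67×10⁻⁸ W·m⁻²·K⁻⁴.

T ≈ 417 K

For a small grey body in a large enclosure, net radiated power = εσA(T⁴ − T_w⁴).
Steady state: P = εσA(T⁴ − T_w⁴) with A = 4πr² = 0.1521 m².
T⁴ = P/(εσA) + T_w⁴ = 47.6/(0.80·5.67×10⁻⁸·0.1521) + (391)⁴
    = 6.901×10⁹ + 2.337×10¹⁰ = 3.027×10¹⁰ K⁴.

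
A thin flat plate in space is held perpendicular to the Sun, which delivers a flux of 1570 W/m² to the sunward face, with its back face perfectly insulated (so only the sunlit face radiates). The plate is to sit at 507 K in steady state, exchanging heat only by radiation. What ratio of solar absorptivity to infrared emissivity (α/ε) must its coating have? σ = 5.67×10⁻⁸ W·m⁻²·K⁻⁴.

α/ε ≈ 2.39

Balance: αS·A = εσ·1A·T⁴ ⇒ α/ε = σT⁴/S.
α/ε = 5.67×10⁻⁸·(507)⁴/1570 = 5.67×10⁻⁸·6.607×10¹⁰/1570.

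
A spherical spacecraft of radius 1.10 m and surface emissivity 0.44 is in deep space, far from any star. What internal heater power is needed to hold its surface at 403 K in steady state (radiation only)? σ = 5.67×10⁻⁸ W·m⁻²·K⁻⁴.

P ≈ 10000 W

P = εσ·4πr²·T⁴.
4πr² = 15.21 m²; T⁴ = 2.638×10¹⁰ K⁴.
P = 0.44·5.67×10⁻⁸·15.21·2.638×10¹⁰.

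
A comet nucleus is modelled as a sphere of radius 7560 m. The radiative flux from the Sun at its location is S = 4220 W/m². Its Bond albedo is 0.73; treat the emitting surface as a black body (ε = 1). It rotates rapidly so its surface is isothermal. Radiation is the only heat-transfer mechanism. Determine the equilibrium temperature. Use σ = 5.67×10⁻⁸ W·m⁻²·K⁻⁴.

T ≈ 266 K

At equilibrium, absorbed power = emitted power.
Absorbing cross-section = πr² = 1.796×10⁸ m²; emitting surface = 4πr² = 7.182×10⁸ m² (ratio 4).
(1−a)S·A_cross = εσ·A_surf·T⁴  ⇒  T⁴ = (1−a)S/(4σ).
T⁴ = 0.270·4220/(4·5.67×10⁻⁸) = 5.024×10⁹ K⁴.
T = (5.024×10⁹)^(1/4).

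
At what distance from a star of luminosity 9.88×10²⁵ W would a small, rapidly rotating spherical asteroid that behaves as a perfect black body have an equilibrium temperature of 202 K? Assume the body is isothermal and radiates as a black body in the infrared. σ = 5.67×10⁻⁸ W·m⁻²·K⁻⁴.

For an isothermal black-emitting sphere, (1−a)S·πr² = σ·4πr²·T⁴ ⇒ S = 4σT⁴/(1−a).
S = 4·5.67×10⁻⁸·(202)⁴/1.00 = 377.6 W/m².
Flux falls as S = L/(4πd²), so d = √(L/(4πS)) = √(9.88×10²⁵/(4π·377.6)).

d ≈ 1.44×10¹¹ m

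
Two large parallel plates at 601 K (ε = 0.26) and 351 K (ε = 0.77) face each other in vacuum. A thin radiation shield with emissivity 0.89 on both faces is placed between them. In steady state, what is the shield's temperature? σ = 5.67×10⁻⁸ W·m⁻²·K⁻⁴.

In steady state the net flux on the hot side equals that on the cold side.
σ(T₁⁴−T_s⁴)/D₁ = σ(T_s⁴−T₂⁴)/D₂, with D₁ = 1/ε₁+1/ε_s−1 = 3.970, D₂ = 1/ε_s+1/ε₂−1 = 1.422.
Solve for T_s⁴: T_s⁴ = (D₂·T₁⁴ + D₁·T₂⁴)/(D₁+D₂) = 4.559×10¹⁰ K⁴.

T_s ≈ 462 K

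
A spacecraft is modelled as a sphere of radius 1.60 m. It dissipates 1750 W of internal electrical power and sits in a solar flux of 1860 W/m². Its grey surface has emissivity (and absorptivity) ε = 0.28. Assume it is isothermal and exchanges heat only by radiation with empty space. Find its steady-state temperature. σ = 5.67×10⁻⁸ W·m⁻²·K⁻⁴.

T ≈ 328 K

At steady state, absorbed solar power + internal power = radiated power.
Absorbed: α·S·A_cross = 0.28·1860·8.042 = 4189 W (cross-section πr²).
Total input = 4189 + 1750 = 5939 W.
Radiated: εσ·A_surf·T⁴ with A_surf = 4πr² = 32.17 m².
T⁴ = 5939/(0.28·5.67×10⁻⁸·32.17) = 1.163×10¹⁰ K⁴.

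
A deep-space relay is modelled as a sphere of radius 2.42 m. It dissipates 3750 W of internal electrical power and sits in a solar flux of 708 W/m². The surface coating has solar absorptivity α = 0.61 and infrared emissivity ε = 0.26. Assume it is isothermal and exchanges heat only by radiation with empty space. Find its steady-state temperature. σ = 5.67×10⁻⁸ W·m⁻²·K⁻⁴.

At steady state, absorbed solar power + internal power = radiated power.
Absorbed: α·S·A_cross = 0.61·708·18.40 = 7946 W (cross-section πr²).
Total input = 7946 + 3750 = 11700 W.
Radiated: εσ·A_surf·T⁴ with A_surf = 4πr² = 73.59 m².
T⁴ = 11700/(0.26·5.67×10⁻⁸·73.59) = 1.078×10¹⁰ K⁴.

T ≈ 322 K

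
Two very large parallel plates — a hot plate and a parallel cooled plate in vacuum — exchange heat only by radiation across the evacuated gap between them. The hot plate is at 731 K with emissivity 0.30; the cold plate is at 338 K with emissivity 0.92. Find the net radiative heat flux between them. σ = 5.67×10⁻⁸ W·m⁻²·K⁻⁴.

For two infinite grey parallel plates, q = σ(T₁⁴ − T₂⁴)/(1/ε₁ + 1/ε₂ − 1).
T₁⁴ − T₂⁴ = 2.855×10¹¹ − 1.305×10¹⁰ = 2.725×10¹¹ K⁴.
1/ε₁ + 1/ε₂ − 1 = 3.333 + 1.087 − 1 = 3.420.
q = 5.67×10⁻⁸ × 2.725×10¹¹ / 3.420.

q ≈ 4520 W/m²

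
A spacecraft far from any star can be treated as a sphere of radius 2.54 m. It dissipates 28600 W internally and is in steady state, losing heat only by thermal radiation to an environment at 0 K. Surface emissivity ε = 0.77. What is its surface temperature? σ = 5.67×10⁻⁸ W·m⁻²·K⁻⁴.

T ≈ 300 K

Steady state: internal power = radiated power, P = εσA T⁴.
Radiating area A = 4πr² = 81.07 m².
T⁴ = P/(εσA) = 28600/(0.77·5.67×10⁻⁸·81.07) = 8.080×10⁹ K⁴.
T = (8.080×10⁹)^(1/4).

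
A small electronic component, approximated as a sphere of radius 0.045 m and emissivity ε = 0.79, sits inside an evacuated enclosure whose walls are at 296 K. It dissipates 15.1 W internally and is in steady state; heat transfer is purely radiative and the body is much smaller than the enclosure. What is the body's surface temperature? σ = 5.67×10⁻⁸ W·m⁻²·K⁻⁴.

For a small grey body in a large enclosure, net radiated power = εσA(T⁴ − T_w⁴).
Steady state: P = εσA(T⁴ − T_w⁴) with A = 4πr² = 0.02545 m².
T⁴ = P/(εσA) + T_w⁴ = 15.1/(0.79·5.67×10⁻⁸·0.02545) + (296)⁴
    = 1.325×10¹⁰ + 7.677×10⁹ = 2.092×10¹⁰ K⁴.

T ≈ 380 K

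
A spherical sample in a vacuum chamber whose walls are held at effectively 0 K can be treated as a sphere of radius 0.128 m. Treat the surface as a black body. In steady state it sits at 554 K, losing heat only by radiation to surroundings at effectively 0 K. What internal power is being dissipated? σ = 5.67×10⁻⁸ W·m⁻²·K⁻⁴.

P ≈ 1100 W

Steady state: P = εσA T⁴.
A = 4πr² = 0.2059 m²; T⁴ = (554)⁴ = 9.420×10¹⁰ K⁴.
P = 1.0 × 5.67×10⁻⁸ × 0.2059 × 9.420×10¹⁰.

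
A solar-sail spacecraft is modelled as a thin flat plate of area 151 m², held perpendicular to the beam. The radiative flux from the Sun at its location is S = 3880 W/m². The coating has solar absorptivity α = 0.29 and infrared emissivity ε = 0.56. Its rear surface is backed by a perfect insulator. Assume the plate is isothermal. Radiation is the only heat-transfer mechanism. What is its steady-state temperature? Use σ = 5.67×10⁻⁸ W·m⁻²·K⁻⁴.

At equilibrium, absorbed power = emitted power.
Absorbing cross-section = A = 151.0 m²; emitting surface = A = 151.0 m² (ratio 1).
αS·A_cross = εσ·A_surf·T⁴  ⇒  T⁴ = αS/(ε·1σ).
T⁴ = 0.290·3880/(0.56·1·5.67×10⁻⁸) = 3.544×10¹⁰ K⁴.
T = (3.544×10¹⁰)^(1/4).

T ≈ 434 K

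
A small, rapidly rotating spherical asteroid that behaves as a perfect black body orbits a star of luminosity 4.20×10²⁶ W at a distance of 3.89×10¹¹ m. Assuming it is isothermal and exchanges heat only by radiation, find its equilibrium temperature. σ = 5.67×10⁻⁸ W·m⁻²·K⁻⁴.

T ≈ 177 K

First find the stellar flux at distance d: S = L/(4πd²) = 4.20×10²⁶/(4π·(3.89×10¹¹)²) = 220.9 W/m².
For an isothermal sphere, absorbed (1−a)S·πr² = emitted σ·4πr²·T⁴, so T⁴ = (1−a)S/(4σ).
T⁴ = 1.00·220.9/(4·5.67×10⁻⁸) = 9.739×10⁸ K⁴.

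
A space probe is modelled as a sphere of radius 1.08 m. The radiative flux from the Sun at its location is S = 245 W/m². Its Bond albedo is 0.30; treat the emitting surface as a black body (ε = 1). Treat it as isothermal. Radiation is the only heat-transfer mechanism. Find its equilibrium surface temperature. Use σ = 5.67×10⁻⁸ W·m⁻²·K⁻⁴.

T ≈ 166 K

At equilibrium, absorbed power = emitted power.
Absorbing cross-section = πr² = 3.664 m²; emitting surface = 4πr² = 14.66 m² (ratio 4).
(1−a)S·A_cross = εσ·A_surf·T⁴  ⇒  T⁴ = (1−a)S/(4σ).
T⁴ = 0.700·245/(4·5.67×10⁻⁸) = 7.562×10⁸ K⁴.
T = (7.562×10⁸)^(1/4).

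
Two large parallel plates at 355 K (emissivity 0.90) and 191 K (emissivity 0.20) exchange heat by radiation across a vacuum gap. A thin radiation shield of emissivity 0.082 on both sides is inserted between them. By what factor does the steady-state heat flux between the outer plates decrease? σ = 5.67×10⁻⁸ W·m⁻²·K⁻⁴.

factor ≈ 5.58

Without shield: q₀ = σΔ(T⁴)/(1/ε₁+1/ε₂−1) with denominator 5.111.
With shield the two gaps are in series; the resistances add: (1/ε₁+1/ε_s−1)+(1/ε_s+1/ε₂−1) = 12.31+16.20 = 28.50.
Heat-flux ratio q₀/q = 28.50/5.111.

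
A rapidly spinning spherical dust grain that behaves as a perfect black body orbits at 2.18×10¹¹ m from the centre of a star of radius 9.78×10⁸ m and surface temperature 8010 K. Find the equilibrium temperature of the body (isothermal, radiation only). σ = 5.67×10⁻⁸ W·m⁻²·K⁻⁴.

The star's surface emits σT_*⁴; at distance d the flux is S = σT_*⁴(R_*/d)².
S = 5.67×10⁻⁸·(8010)⁴·(9.78×10⁸/2.18×10¹¹)² = 4698 W/m².
For an isothermal sphere T⁴ = (1−a)S/(4σ) = 2.071×10¹⁰ K⁴.

T ≈ 379 K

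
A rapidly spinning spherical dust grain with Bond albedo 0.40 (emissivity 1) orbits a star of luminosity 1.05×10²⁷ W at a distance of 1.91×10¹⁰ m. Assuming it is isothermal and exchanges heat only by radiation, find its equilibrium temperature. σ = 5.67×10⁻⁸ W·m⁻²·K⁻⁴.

First find the stellar flux at distance d: S = L/(4πd²) = 1.05×10²⁷/(4π·(1.91×10¹⁰)²) = 2.290×10⁵ W/m².
For an isothermal sphere, absorbed (1−a)S·πr² = emitted σ·4πr²·T⁴, so T⁴ = (1−a)S/(4σ).
T⁴ = 0.600·2.290×10⁵/(4·5.67×10⁻⁸) = 6.059×10¹¹ K⁴.

T ≈ 882 K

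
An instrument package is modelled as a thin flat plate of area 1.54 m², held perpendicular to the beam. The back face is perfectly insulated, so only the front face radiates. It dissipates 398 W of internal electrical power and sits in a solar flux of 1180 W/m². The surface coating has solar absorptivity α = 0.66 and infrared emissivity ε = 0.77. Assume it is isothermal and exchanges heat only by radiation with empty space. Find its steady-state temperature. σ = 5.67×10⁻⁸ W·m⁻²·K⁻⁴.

At steady state, absorbed solar power + internal power = radiated power.
Absorbed: α·S·A_cross = 0.66·1180·1.540 = 1199 W (cross-section A).
Total input = 1199 + 398 = 1597 W.
Radiated: εσ·A_surf·T⁴ with A_surf = A = 1.540 m².
T⁴ = 1597/(0.77·5.67×10⁻⁸·1.540) = 2.376×10¹⁰ K⁴.

T ≈ 393 K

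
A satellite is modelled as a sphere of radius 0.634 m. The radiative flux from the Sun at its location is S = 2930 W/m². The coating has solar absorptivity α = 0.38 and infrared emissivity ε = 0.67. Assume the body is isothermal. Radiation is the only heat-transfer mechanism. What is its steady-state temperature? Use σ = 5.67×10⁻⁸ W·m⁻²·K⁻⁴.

At equilibrium, absorbed power = emitted power.
Absorbing cross-section = πr² = 1.263 m²; emitting surface = 4πr² = 5.051 m² (ratio 4).
αS·A_cross = εσ·A_surf·T⁴  ⇒  T⁴ = αS/(ε·4σ).
T⁴ = 0.380·2930/(0.67·4·5.67×10⁻⁸) = 7.327×10⁹ K⁴.
T = (7.327×10⁹)^(1/4).

T ≈ 293 K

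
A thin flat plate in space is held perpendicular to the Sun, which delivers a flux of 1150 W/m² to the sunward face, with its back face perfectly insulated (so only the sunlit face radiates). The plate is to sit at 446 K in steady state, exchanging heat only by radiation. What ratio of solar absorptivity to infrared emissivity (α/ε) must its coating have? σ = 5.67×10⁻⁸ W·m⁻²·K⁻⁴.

α/ε ≈ 1.95

Balance: αS·A = εσ·1A·T⁴ ⇒ α/ε = σT⁴/S.
α/ε = 5.67×10⁻⁸·(446)⁴/1150 = 5.67×10⁻⁸·3.957×10¹⁰/1150.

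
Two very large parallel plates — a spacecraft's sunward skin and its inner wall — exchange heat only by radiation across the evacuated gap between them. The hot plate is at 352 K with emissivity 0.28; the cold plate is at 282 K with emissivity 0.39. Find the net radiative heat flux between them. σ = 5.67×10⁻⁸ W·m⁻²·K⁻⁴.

q ≈ 99.7 W/m²

For two infinite grey parallel plates, q = σ(T₁⁴ − T₂⁴)/(1/ε₁ + 1/ε₂ − 1).
T₁⁴ − T₂⁴ = 1.535×10¹⁰ − 6.324×10⁹ = 9.028×10⁹ K⁴.
1/ε₁ + 1/ε₂ − 1 = 3.571 + 2.564 − 1 = 5.136.
q = 5.67×10⁻⁸ × 9.028×10⁹ / 5.136.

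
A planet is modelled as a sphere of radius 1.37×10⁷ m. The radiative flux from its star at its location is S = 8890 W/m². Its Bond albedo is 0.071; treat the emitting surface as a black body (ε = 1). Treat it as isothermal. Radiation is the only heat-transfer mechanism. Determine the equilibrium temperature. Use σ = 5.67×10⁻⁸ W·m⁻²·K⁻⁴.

At equilibrium, absorbed power = emitted power.
Absorbing cross-section = πr² = 5.896×10¹⁴ m²; emitting surface = 4πr² = 2.359×10¹⁵ m² (ratio 4).
(1−a)S·A_cross = εσ·A_surf·T⁴  ⇒  T⁴ = (1−a)S/(4σ).
T⁴ = 0.929·8890/(4·5.67×10⁻⁸) = 3.641×10¹⁰ K⁴.
T = (3.641×10¹⁰)^(1/4).

T ≈ 437 K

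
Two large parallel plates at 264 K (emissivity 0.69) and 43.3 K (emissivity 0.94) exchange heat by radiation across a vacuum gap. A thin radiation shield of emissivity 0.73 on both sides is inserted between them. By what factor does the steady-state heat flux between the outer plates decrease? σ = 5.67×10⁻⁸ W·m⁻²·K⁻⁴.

Without shield: q₀ = σΔ(T⁴)/(1/ε₁+1/ε₂−1) with denominator 1.513.
With shield the two gaps are in series; the resistances add: (1/ε₁+1/ε_s−1)+(1/ε_s+1/ε₂−1) = 1.819+1.434 = 3.253.
Heat-flux ratio q₀/q = 3.253/1.513.

factor ≈ 2.15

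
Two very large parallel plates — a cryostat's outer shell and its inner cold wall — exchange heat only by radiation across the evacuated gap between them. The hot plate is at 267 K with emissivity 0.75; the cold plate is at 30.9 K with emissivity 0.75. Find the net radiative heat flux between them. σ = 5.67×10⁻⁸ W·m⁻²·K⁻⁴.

For two infinite grey parallel plates, q = σ(T₁⁴ − T₂⁴)/(1/ε₁ + 1/ε₂ − 1).
T₁⁴ − T₂⁴ = 5.082×10⁹ − 9.117×10⁵ = 5.081×10⁹ K⁴.
1/ε₁ + 1/ε₂ − 1 = 1.333 + 1.333 − 1 = 1.667.
q = 5.67×10⁻⁸ × 5.081×10⁹ / 1.667.

q ≈ 173 W/m²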